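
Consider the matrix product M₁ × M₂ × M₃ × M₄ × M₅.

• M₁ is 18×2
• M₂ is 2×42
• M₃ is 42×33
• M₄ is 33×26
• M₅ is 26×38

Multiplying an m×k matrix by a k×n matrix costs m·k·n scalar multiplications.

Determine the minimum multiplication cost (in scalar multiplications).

7832

Adjacent pairs: M₁M₂ = 18·2·42 = 1512; M₂M₃ = 2·42·33 = 2772; M₃M₄ = 42·33·26 = 36036; M₄M₅ = 33·26·38 = 32604.
Length 3: M₁..M₃: k=1: 0+2772+18·2·33=3960; k=2: 1512+0+18·42·33=26460 → min 3960 | M₂..M₄: k=2: 0+36036+2·42·26=38220; k=3: 2772+0+2·33·26=4488 → min 4488 | M₃..M₅: k=3: 0+32604+42·33·38=85272; k=4: 36036+0+42·26·38=77532 → min 77532.
Length 4: M₁..M₄: k=1: 0+4488+18·2·26=5424; k=2: 1512+36036+18·42·26=57204; k=3: 3960+0+18·33·26=19404 → min 5424 | M₂..M₅: k=2: 0+77532+2·42·38=80724; k=3: 2772+32604+2·33·38=37884; k=4: 4488+0+2·26·38=6464 → min 6464.
Length 5: M₁..M₅: k=1: 0+6464+18·2·38=7832; k=2: 1512+77532+18·42·38=107772; k=3: 3960+32604+18·33·38=59136; k=4: 5424+0+18·26·38=23208 → min 7832.
Optimal order: (M₁ × (((M₂ × M₃) × M₄) × M₅)) with cost 7832.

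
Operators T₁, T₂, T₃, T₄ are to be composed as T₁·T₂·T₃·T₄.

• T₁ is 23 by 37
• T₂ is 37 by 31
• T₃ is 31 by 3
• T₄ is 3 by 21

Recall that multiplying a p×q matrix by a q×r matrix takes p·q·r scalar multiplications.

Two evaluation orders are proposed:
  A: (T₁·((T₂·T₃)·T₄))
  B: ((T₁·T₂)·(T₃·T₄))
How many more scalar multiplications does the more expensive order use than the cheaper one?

Order A = (T₁·((T₂·T₃)·T₄)): (T₂·T₃): 37×31 by 31×3 → 37×3, cost 37·31·3 = 3441; ((T₂·T₃)·T₄): 37×3 by 3×21 → 37×21, cost 37·3·21 = 2331; cumulative 5772; (T₁·((T₂·T₃)·T₄)): 23×37 by 37×21 → 23×21, cost 23·37·21 = 17871; cumulative 23643. Total 23643.
Order B = ((T₁·T₂)·(T₃·T₄)): (T₁·T₂): 23×37 by 37×31 → 23×31, cost 23·37·31 = 26381; (T₃·T₄): 31×3 by 3×21 → 31×21, cost 31·3·21 = 1953; ((T₁·T₂)·(T₃·T₄)): 23×31 by 31×21 → 23×21, cost 23·31·21 = 14973; cumulative 43307. Total 43307.
Difference: |23643 − 43307| = 19664.

19664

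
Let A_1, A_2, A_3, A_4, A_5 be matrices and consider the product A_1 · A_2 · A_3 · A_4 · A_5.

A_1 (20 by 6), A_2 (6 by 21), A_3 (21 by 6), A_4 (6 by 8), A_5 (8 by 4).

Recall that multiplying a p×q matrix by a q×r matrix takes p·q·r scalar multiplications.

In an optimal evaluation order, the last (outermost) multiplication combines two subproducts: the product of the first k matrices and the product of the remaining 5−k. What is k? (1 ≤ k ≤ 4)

1

Adjacent pairs: A_1A_2 = 20·6·21 = 2520; A_2A_3 = 6·21·6 = 756; A_3A_4 = 21·6·8 = 1008; A_4A_5 = 6·8·4 = 192.
Length 3: A_1..A_3: k=1: 0+756+20·6·6=1476; k=2: 2520+0+20·21·6=5040 → min 1476 | A_2..A_4: k=2: 0+1008+6·21·8=2016; k=3: 756+0+6·6·8=1044 → min 1044 | A_3..A_5: k=3: 0+192+21·6·4=696; k=4: 1008+0+21·8·4=1680 → min 696.
Length 4: A_1..A_4: k=1: 0+1044+20·6·8=2004; k=2: 2520+1008+20·21·8=6888; k=3: 1476+0+20·6·8=2436 → min 2004 | A_2..A_5: k=2: 0+696+6·21·4=1200; k=3: 756+192+6·6·4=1092; k=4: 1044+0+6·8·4=1236 → min 1092.
Top-level splits: k=1: (A_1..A_1)·(A_2..A_5) → 0+1092+20·6·4 = 1572; k=2: (A_1..A_2)·(A_3..A_5) → 2520+696+20·21·4 = 4896; k=3: (A_1..A_3)·(A_4..A_5) → 1476+192+20·6·4 = 2148; k=4: (A_1..A_4)·(A_5..A_5) → 2004+0+20·8·4 = 2644.
Best split is after A_1, i.e. k = 1.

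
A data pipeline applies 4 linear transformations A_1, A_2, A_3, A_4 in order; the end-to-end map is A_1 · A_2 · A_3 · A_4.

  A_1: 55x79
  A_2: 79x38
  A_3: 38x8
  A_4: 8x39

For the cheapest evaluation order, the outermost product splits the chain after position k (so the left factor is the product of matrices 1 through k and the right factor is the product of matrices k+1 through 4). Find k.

3

Adjacent pairs: A_1A_2 = 55·79·38 = 165110; A_2A_3 = 79·38·8 = 24016; A_3A_4 = 38·8·39 = 11856.
Length 3: A_1..A_3: k=1: 0+24016+55·79·8=58776; k=2: 165110+0+55·38·8=181830 → min 58776 | A_2..A_4: k=2: 0+11856+79·38·39=128934; k=3: 24016+0+79·8·39=48664 → min 48664.
Top-level splits: k=1: (A_1..A_1)·(A_2..A_4) → 0+48664+55·79·39 = 218119; k=2: (A_1..A_2)·(A_3..A_4) → 165110+11856+55·38·39 = 258476; k=3: (A_1..A_3)·(A_4..A_4) → 58776+0+55·8·39 = 75936.
Best split is after A_3, i.e. k = 3.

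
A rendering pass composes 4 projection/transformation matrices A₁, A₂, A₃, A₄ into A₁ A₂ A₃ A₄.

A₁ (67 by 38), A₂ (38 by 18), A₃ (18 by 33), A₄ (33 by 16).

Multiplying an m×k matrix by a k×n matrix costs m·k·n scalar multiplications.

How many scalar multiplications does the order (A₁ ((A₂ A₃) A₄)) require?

(A₂ A₃): 38×18 by 18×33 → 38×33, cost 38·18·33 = 22572
((A₂ A₃) A₄): 38×33 by 33×16 → 38×16, cost 38·33·16 = 20064; cumulative 42636
(A₁ ((A₂ A₃) A₄)): 67×38 by 38×16 → 67×16, cost 67·38·16 = 40736; cumulative 83372
Total: 83372 scalar multiplications.

83372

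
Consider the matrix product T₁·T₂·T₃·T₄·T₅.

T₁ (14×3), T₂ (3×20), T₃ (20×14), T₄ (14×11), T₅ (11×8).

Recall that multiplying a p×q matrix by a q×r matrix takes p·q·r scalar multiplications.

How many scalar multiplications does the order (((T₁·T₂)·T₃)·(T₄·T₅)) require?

(T₁·T₂): 14×3 by 3×20 → 14×20, cost 14·3·20 = 840
((T₁·T₂)·T₃): 14×20 by 20×14 → 14×14, cost 14·20·14 = 3920; cumulative 4760
(T₄·T₅): 14×11 by 11×8 → 14×8, cost 14·11·8 = 1232
(((T₁·T₂)·T₃)·(T₄·T₅)): 14×14 by 14×8 → 14×8, cost 14·14·8 = 1568; cumulative 7560
Total: 7560 scalar multiplications.

7560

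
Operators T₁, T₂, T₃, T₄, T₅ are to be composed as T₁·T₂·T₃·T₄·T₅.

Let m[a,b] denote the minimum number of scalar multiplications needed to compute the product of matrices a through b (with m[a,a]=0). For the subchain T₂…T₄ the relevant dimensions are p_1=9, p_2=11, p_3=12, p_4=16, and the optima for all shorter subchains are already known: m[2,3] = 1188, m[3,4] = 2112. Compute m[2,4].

m[2,4] = min over k∈[2,3] of m[2,k]+m[k+1,4]+p_{1}·p_k·p_{4}.
k=2: 0 + 2112 + 9·11·16 = 3696; k=3: 1188 + 0 + 9·12·16 = 2916.
Minimum: 2916 at k=3.

2916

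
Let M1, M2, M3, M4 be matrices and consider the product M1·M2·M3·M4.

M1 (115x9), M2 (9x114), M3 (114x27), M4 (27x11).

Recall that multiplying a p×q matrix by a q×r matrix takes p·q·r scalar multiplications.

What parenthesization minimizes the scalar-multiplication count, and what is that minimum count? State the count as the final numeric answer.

41760

Adjacent pairs: M1M2 = 115·9·114 = 117990; M2M3 = 9·114·27 = 27702; M3M4 = 114·27·11 = 33858.
Length 3: M1..M3: k=1: 0+27702+115·9·27=55647; k=2: 117990+0+115·114·27=471960 → min 55647 | M2..M4: k=2: 0+33858+9·114·11=45144; k=3: 27702+0+9·27·11=30375 → min 30375.
Length 4: M1..M4: k=1: 0+30375+115·9·11=41760; k=2: 117990+33858+115·114·11=296058; k=3: 55647+0+115·27·11=89802 → min 41760.
Optimal parenthesization: (M1·((M2·M3)·M4)) with cost 41760.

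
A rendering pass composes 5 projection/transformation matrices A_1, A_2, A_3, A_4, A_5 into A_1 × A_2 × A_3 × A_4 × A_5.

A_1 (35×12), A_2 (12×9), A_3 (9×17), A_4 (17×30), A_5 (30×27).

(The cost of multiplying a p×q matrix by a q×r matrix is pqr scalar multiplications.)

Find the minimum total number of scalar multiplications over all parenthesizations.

24165

Adjacent pairs: A_1A_2 = 35·12·9 = 3780; A_2A_3 = 12·9·17 = 1836; A_3A_4 = 9·17·30 = 4590; A_4A_5 = 17·30·27 = 13770.
Length 3: A_1..A_3: k=1: 0+1836+35·12·17=8976; k=2: 3780+0+35·9·17=9135 → min 8976 | A_2..A_4: k=2: 0+4590+12·9·30=7830; k=3: 1836+0+12·17·30=7956 → min 7830 | A_3..A_5: k=3: 0+13770+9·17·27=17901; k=4: 4590+0+9·30·27=11880 → min 11880.
Length 4: A_1..A_4: k=1: 0+7830+35·12·30=20430; k=2: 3780+4590+35·9·30=17820; k=3: 8976+0+35·17·30=26826 → min 17820 | A_2..A_5: k=2: 0+11880+12·9·27=14796; k=3: 1836+13770+12·17·27=21114; k=4: 7830+0+12·30·27=17550 → min 14796.
Length 5: A_1..A_5: k=1: 0+14796+35·12·27=26136; k=2: 3780+11880+35·9·27=24165; k=3: 8976+13770+35·17·27=38811; k=4: 17820+0+35·30·27=46170 → min 24165.
Optimal order: ((A_1 × A_2) × ((A_3 × A_4) × A_5)) with cost 24165.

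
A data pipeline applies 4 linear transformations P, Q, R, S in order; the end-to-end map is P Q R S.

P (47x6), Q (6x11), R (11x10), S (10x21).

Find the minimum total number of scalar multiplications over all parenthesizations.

Adjacent pairs: PQ = 47·6·11 = 3102; QR = 6·11·10 = 660; RS = 11·10·21 = 2310.
Length 3: P..R: k=1: 0+660+47·6·10=3480; k=2: 3102+0+47·11·10=8272 → min 3480 | Q..S: k=2: 0+2310+6·11·21=3696; k=3: 660+0+6·10·21=1920 → min 1920.
Length 4: P..S: k=1: 0+1920+47·6·21=7842; k=2: 3102+2310+47·11·21=16269; k=3: 3480+0+47·10·21=13350 → min 7842.
Optimal order: (P ((Q R) S)) with cost 7842.

7842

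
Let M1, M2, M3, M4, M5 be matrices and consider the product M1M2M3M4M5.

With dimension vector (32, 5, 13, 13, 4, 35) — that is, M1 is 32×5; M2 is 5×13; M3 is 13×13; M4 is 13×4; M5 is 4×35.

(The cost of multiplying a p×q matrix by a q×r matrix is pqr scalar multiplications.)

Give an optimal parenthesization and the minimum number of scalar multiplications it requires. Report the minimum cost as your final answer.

6056

Adjacent pairs: M1M2 = 32·5·13 = 2080; M2M3 = 5·13·13 = 845; M3M4 = 13·13·4 = 676; M4M5 = 13·4·35 = 1820.
Length 3: M1..M3: k=1: 0+845+32·5·13=2925; k=2: 2080+0+32·13·13=7488 → min 2925 | M2..M4: k=2: 0+676+5·13·4=936; k=3: 845+0+5·13·4=1105 → min 936 | M3..M5: k=3: 0+1820+13·13·35=7735; k=4: 676+0+13·4·35=2496 → min 2496.
Length 4: M1..M4: k=1: 0+936+32·5·4=1576; k=2: 2080+676+32·13·4=4420; k=3: 2925+0+32·13·4=4589 → min 1576 | M2..M5: k=2: 0+2496+5·13·35=4771; k=3: 845+1820+5·13·35=4940; k=4: 936+0+5·4·35=1636 → min 1636.
Length 5: M1..M5: k=1: 0+1636+32·5·35=7236; k=2: 2080+2496+32·13·35=19136; k=3: 2925+1820+32·13·35=19305; k=4: 1576+0+32·4·35=6056 → min 6056.
Optimal parenthesization: ((M1(M2(M3M4)))M5) with cost 6056.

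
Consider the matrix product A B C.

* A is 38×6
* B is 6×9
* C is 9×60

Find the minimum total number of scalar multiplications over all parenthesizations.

16920

Order (A (B C)): (B C): 6×9 by 9×60 → 6×60, cost 6·9·60 = 3240; (A (B C)): 38×6 by 6×60 → 38×60, cost 38·6·60 = 13680; cumulative 16920. Total 16920.
Order ((A B) C): (A B): 38×6 by 6×9 → 38×9, cost 38·6·9 = 2052; ((A B) C): 38×9 by 9×60 → 38×60, cost 38·9·60 = 20520; cumulative 22572. Total 22572.
Minimum: 16920.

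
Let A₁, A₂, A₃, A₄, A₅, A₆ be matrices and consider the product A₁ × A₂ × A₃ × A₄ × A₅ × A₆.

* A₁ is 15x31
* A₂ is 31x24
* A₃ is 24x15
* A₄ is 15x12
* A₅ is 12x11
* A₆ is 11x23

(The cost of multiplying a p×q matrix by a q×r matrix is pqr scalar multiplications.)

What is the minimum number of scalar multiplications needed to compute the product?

Adjacent pairs: A₁A₂ = 15·31·24 = 11160; A₂A₃ = 31·24·15 = 11160; A₃A₄ = 24·15·12 = 4320; A₄A₅ = 15·12·11 = 1980; A₅A₆ = 12·11·23 = 3036.
Length 3: A₁..A₃: k=1: 0+11160+15·31·15=18135; k=2: 11160+0+15·24·15=16560 → min 16560 | A₂..A₄: k=2: 0+4320+31·24·12=13248; k=3: 11160+0+31·15·12=16740 → min 13248 | A₃..A₅: k=3: 0+1980+24·15·11=5940; k=4: 4320+0+24·12·11=7488 → min 5940 | A₄..A₆: k=4: 0+3036+15·12·23=7176; k=5: 1980+0+15·11·23=5775 → min 5775.
Length 4: A₁..A₄: k=1: 0+13248+15·31·12=18828; k=2: 11160+4320+15·24·12=19800; k=3: 16560+0+15·15·12=19260 → min 18828 | A₂..A₅: k=2: 0+5940+31·24·11=14124; k=3: 11160+1980+31·15·11=18255; k=4: 13248+0+31·12·11=17340 → min 14124 | A₃..A₆: k=3: 0+5775+24·15·23=14055; k=4: 4320+3036+24·12·23=13980; k=5: 5940+0+24·11·23=12012 → min 12012.
Length 5: A₁..A₅: k=1: 0+14124+15·31·11=19239; k=2: 11160+5940+15·24·11=21060; k=3: 16560+1980+15·15·11=21015; k=4: 18828+0+15·12·11=20808 → min 19239 | A₂..A₆: k=2: 0+12012+31·24·23=29124; k=3: 11160+5775+31·15·23=27630; k=4: 13248+3036+31·12·23=24840; k=5: 14124+0+31·11·23=21967 → min 21967.
Length 6: A₁..A₆: k=1: 0+21967+15·31·23=32662; k=2: 11160+12012+15·24·23=31452; k=3: 16560+5775+15·15·23=27510; k=4: 18828+3036+15·12·23=26004; k=5: 19239+0+15·11·23=23034 → min 23034.
Optimal order: ((A₁ × (A₂ × (A₃ × (A₄ × A₅)))) × A₆) with cost 23034.

23034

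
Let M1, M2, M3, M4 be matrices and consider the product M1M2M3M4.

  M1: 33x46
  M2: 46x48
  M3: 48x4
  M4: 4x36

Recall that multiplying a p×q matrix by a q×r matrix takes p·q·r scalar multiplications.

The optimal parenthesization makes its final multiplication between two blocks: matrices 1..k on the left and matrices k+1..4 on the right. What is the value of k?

3

Adjacent pairs: M1M2 = 33·46·48 = 72864; M2M3 = 46·48·4 = 8832; M3M4 = 48·4·36 = 6912.
Length 3: M1..M3: k=1: 0+8832+33·46·4=14904; k=2: 72864+0+33·48·4=79200 → min 14904 | M2..M4: k=2: 0+6912+46·48·36=86400; k=3: 8832+0+46·4·36=15456 → min 15456.
Top-level splits: k=1: (M1..M1)·(M2..M4) → 0+15456+33·46·36 = 70104; k=2: (M1..M2)·(M3..M4) → 72864+6912+33·48·36 = 136800; k=3: (M1..M3)·(M4..M4) → 14904+0+33·4·36 = 19656.
Best split is after M3, i.e. k = 3.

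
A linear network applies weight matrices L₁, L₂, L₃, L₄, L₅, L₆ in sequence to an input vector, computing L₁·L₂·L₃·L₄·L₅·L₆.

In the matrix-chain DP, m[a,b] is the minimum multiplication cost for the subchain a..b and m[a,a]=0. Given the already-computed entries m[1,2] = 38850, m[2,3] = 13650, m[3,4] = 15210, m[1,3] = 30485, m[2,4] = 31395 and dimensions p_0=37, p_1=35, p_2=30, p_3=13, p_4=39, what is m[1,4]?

49244

m[1,4] = min over k∈[1,3] of m[1,k]+m[k+1,4]+p_{0}·p_k·p_{4}.
k=1: 0 + 31395 + 37·35·39 = 81900; k=2: 38850 + 15210 + 37·30·39 = 97350; k=3: 30485 + 0 + 37·13·39 = 49244.
Minimum: 49244 at k=3.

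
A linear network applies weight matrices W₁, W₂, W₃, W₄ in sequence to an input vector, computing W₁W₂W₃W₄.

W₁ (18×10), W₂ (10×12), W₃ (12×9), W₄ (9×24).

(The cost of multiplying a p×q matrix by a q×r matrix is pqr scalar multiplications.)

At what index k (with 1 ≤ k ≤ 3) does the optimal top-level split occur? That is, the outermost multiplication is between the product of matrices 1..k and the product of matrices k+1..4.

3

Adjacent pairs: W₁W₂ = 18·10·12 = 2160; W₂W₃ = 10·12·9 = 1080; W₃W₄ = 12·9·24 = 2592.
Length 3: W₁..W₃: k=1: 0+1080+18·10·9=2700; k=2: 2160+0+18·12·9=4104 → min 2700 | W₂..W₄: k=2: 0+2592+10·12·24=5472; k=3: 1080+0+10·9·24=3240 → min 3240.
Top-level splits: k=1: (W₁..W₁)·(W₂..W₄) → 0+3240+18·10·24 = 7560; k=2: (W₁..W₂)·(W₃..W₄) → 2160+2592+18·12·24 = 9936; k=3: (W₁..W₃)·(W₄..W₄) → 2700+0+18·9·24 = 6588.
Best split is after W₃, i.e. k = 3.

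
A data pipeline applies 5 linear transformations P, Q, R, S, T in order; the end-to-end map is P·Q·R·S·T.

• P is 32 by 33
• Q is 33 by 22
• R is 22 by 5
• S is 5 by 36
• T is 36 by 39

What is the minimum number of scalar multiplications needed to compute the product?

22170

Adjacent pairs: PQ = 32·33·22 = 23232; QR = 33·22·5 = 3630; RS = 22·5·36 = 3960; ST = 5·36·39 = 7020.
Length 3: P..R: k=1: 0+3630+32·33·5=8910; k=2: 23232+0+32·22·5=26752 → min 8910 | Q..S: k=2: 0+3960+33·22·36=30096; k=3: 3630+0+33·5·36=9570 → min 9570 | R..T: k=3: 0+7020+22·5·39=11310; k=4: 3960+0+22·36·39=34848 → min 11310.
Length 4: P..S: k=1: 0+9570+32·33·36=47586; k=2: 23232+3960+32·22·36=52536; k=3: 8910+0+32·5·36=14670 → min 14670 | Q..T: k=2: 0+11310+33·22·39=39624; k=3: 3630+7020+33·5·39=17085; k=4: 9570+0+33·36·39=55902 → min 17085.
Length 5: P..T: k=1: 0+17085+32·33·39=58269; k=2: 23232+11310+32·22·39=61998; k=3: 8910+7020+32·5·39=22170; k=4: 14670+0+32·36·39=59598 → min 22170.
Optimal order: ((P·(Q·R))·(S·T)) with cost 22170.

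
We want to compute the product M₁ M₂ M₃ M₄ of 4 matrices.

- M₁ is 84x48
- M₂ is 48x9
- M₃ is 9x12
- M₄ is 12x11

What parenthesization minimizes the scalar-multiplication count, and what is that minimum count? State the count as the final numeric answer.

45792

Adjacent pairs: M₁M₂ = 84·48·9 = 36288; M₂M₃ = 48·9·12 = 5184; M₃M₄ = 9·12·11 = 1188.
Length 3: M₁..M₃: k=1: 0+5184+84·48·12=53568; k=2: 36288+0+84·9·12=45360 → min 45360 | M₂..M₄: k=2: 0+1188+48·9·11=5940; k=3: 5184+0+48·12·11=11520 → min 5940.
Length 4: M₁..M₄: k=1: 0+5940+84·48·11=50292; k=2: 36288+1188+84·9·11=45792; k=3: 45360+0+84·12·11=56448 → min 45792.
Optimal parenthesization: ((M₁ M₂) (M₃ M₄)) with cost 45792.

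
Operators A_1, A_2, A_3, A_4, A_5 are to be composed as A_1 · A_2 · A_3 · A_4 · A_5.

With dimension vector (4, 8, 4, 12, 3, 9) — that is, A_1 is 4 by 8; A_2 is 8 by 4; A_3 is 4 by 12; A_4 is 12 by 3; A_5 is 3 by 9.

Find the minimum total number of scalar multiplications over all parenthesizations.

428

Adjacent pairs: A_1A_2 = 4·8·4 = 128; A_2A_3 = 8·4·12 = 384; A_3A_4 = 4·12·3 = 144; A_4A_5 = 12·3·9 = 324.
Length 3: A_1..A_3: k=1: 0+384+4·8·12=768; k=2: 128+0+4·4·12=320 → min 320 | A_2..A_4: k=2: 0+144+8·4·3=240; k=3: 384+0+8·12·3=672 → min 240 | A_3..A_5: k=3: 0+324+4·12·9=756; k=4: 144+0+4·3·9=252 → min 252.
Length 4: A_1..A_4: k=1: 0+240+4·8·3=336; k=2: 128+144+4·4·3=320; k=3: 320+0+4·12·3=464 → min 320 | A_2..A_5: k=2: 0+252+8·4·9=540; k=3: 384+324+8·12·9=1572; k=4: 240+0+8·3·9=456 → min 456.
Length 5: A_1..A_5: k=1: 0+456+4·8·9=744; k=2: 128+252+4·4·9=524; k=3: 320+324+4·12·9=1076; k=4: 320+0+4·3·9=428 → min 428.
Optimal order: (((A_1 · A_2) · (A_3 · A_4)) · A_5) with cost 428.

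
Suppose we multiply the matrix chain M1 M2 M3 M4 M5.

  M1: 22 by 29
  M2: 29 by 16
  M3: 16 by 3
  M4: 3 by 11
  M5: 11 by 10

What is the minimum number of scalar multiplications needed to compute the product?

Adjacent pairs: M1M2 = 22·29·16 = 10208; M2M3 = 29·16·3 = 1392; M3M4 = 16·3·11 = 528; M4M5 = 3·11·10 = 330.
Length 3: M1..M3: k=1: 0+1392+22·29·3=3306; k=2: 10208+0+22·16·3=11264 → min 3306 | M2..M4: k=2: 0+528+29·16·11=5632; k=3: 1392+0+29·3·11=2349 → min 2349 | M3..M5: k=3: 0+330+16·3·10=810; k=4: 528+0+16·11·10=2288 → min 810.
Length 4: M1..M4: k=1: 0+2349+22·29·11=9367; k=2: 10208+528+22·16·11=14608; k=3: 3306+0+22·3·11=4032 → min 4032 | M2..M5: k=2: 0+810+29·16·10=5450; k=3: 1392+330+29·3·10=2592; k=4: 2349+0+29·11·10=5539 → min 2592.
Length 5: M1..M5: k=1: 0+2592+22·29·10=8972; k=2: 10208+810+22·16·10=14538; k=3: 3306+330+22·3·10=4296; k=4: 4032+0+22·11·10=6452 → min 4296.
Optimal order: ((M1 (M2 M3)) (M4 M5)) with cost 4296.

4296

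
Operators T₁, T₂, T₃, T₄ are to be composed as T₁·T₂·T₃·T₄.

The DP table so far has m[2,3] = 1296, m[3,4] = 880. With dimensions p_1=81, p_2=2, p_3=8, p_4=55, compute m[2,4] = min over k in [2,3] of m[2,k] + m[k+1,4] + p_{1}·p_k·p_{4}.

9790

m[2,4] = min over k∈[2,3] of m[2,k]+m[k+1,4]+p_{1}·p_k·p_{4}.
k=2: 0 + 880 + 81·2·55 = 9790; k=3: 1296 + 0 + 81·8·55 = 36936.
Minimum: 9790 at k=2.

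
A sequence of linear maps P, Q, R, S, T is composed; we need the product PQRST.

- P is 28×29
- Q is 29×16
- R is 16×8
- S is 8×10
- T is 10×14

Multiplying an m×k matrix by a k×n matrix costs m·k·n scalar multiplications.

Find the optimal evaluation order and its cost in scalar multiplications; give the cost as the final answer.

Adjacent pairs: PQ = 28·29·16 = 12992; QR = 29·16·8 = 3712; RS = 16·8·10 = 1280; ST = 8·10·14 = 1120.
Length 3: P..R: k=1: 0+3712+28·29·8=10208; k=2: 12992+0+28·16·8=16576 → min 10208 | Q..S: k=2: 0+1280+29·16·10=5920; k=3: 3712+0+29·8·10=6032 → min 5920 | R..T: k=3: 0+1120+16·8·14=2912; k=4: 1280+0+16·10·14=3520 → min 2912.
Length 4: P..S: k=1: 0+5920+28·29·10=14040; k=2: 12992+1280+28·16·10=18752; k=3: 10208+0+28·8·10=12448 → min 12448 | Q..T: k=2: 0+2912+29·16·14=9408; k=3: 3712+1120+29·8·14=8080; k=4: 5920+0+29·10·14=9980 → min 8080.
Length 5: P..T: k=1: 0+8080+28·29·14=19448; k=2: 12992+2912+28·16·14=22176; k=3: 10208+1120+28·8·14=14464; k=4: 12448+0+28·10·14=16368 → min 14464.
Optimal parenthesization: ((P(QR))(ST)) with cost 14464.

14464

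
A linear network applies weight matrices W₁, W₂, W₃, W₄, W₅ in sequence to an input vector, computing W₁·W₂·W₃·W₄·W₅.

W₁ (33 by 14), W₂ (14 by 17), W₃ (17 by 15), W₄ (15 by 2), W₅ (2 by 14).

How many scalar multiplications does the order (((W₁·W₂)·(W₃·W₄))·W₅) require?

(W₁·W₂): 33×14 by 14×17 → 33×17, cost 33·14·17 = 7854
(W₃·W₄): 17×15 by 15×2 → 17×2, cost 17·15·2 = 510
((W₁·W₂)·(W₃·W₄)): 33×17 by 17×2 → 33×2, cost 33·17·2 = 1122; cumulative 9486
(((W₁·W₂)·(W₃·W₄))·W₅): 33×2 by 2×14 → 33×14, cost 33·2·14 = 924; cumulative 10410
Total: 10410 scalar multiplications.

10410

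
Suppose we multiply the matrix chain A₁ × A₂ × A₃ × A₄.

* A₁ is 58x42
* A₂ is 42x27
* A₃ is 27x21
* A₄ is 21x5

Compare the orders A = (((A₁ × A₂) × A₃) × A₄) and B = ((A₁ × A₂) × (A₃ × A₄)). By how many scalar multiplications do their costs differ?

Order A = (((A₁ × A₂) × A₃) × A₄): (A₁ × A₂): 58×42 by 42×27 → 58×27, cost 58·42·27 = 65772; ((A₁ × A₂) × A₃): 58×27 by 27×21 → 58×21, cost 58·27·21 = 32886; cumulative 98658; (((A₁ × A₂) × A₃) × A₄): 58×21 by 21×5 → 58×5, cost 58·21·5 = 6090; cumulative 104748. Total 104748.
Order B = ((A₁ × A₂) × (A₃ × A₄)): (A₁ × A₂): 58×42 by 42×27 → 58×27, cost 58·42·27 = 65772; (A₃ × A₄): 27×21 by 21×5 → 27×5, cost 27·21·5 = 2835; ((A₁ × A₂) × (A₃ × A₄)): 58×27 by 27×5 → 58×5, cost 58·27·5 = 7830; cumulative 76437. Total 76437.
Difference: |104748 − 76437| = 28311.

28311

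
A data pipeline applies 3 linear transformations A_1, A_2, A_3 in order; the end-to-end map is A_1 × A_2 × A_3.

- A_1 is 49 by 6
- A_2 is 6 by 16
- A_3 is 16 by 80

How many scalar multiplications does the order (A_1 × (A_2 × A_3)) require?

(A_2 × A_3): 6×16 by 16×80 → 6×80, cost 6·16·80 = 7680
(A_1 × (A_2 × A_3)): 49×6 by 6×80 → 49×80, cost 49·6·80 = 23520; cumulative 31200
Total: 31200 scalar multiplications.

31200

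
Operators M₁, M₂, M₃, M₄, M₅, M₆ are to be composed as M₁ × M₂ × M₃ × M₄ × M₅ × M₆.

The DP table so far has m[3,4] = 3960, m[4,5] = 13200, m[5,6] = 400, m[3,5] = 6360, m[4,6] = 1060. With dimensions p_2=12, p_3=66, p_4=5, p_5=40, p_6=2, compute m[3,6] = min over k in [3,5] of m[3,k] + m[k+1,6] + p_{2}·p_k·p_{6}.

2644

m[3,6] = min over k∈[3,5] of m[3,k]+m[k+1,6]+p_{2}·p_k·p_{6}.
k=3: 0 + 1060 + 12·66·2 = 2644; k=4: 3960 + 400 + 12·5·2 = 4480; k=5: 6360 + 0 + 12·40·2 = 7320.
Minimum: 2644 at k=3.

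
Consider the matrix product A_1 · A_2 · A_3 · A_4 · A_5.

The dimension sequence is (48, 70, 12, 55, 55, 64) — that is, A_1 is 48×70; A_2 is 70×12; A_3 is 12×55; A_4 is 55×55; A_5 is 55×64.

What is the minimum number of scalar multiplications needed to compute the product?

Adjacent pairs: A_1A_2 = 48·70·12 = 40320; A_2A_3 = 70·12·55 = 46200; A_3A_4 = 12·55·55 = 36300; A_4A_5 = 55·55·64 = 193600.
Length 3: A_1..A_3: k=1: 0+46200+48·70·55=231000; k=2: 40320+0+48·12·55=72000 → min 72000 | A_2..A_4: k=2: 0+36300+70·12·55=82500; k=3: 46200+0+70·55·55=257950 → min 82500 | A_3..A_5: k=3: 0+193600+12·55·64=235840; k=4: 36300+0+12·55·64=78540 → min 78540.
Length 4: A_1..A_4: k=1: 0+82500+48·70·55=267300; k=2: 40320+36300+48·12·55=108300; k=3: 72000+0+48·55·55=217200 → min 108300 | A_2..A_5: k=2: 0+78540+70·12·64=132300; k=3: 46200+193600+70·55·64=486200; k=4: 82500+0+70·55·64=328900 → min 132300.
Length 5: A_1..A_5: k=1: 0+132300+48·70·64=347340; k=2: 40320+78540+48·12·64=155724; k=3: 72000+193600+48·55·64=434560; k=4: 108300+0+48·55·64=277260 → min 155724.
Optimal order: ((A_1 · A_2) · ((A_3 · A_4) · A_5)) with cost 155724.

155724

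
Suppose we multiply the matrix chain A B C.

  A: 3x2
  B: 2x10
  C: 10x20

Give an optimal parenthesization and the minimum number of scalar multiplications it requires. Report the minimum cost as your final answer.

520

(A (B C)): cost 520.
((A B) C): cost 660.
Optimal: (A (B C)) with cost 520.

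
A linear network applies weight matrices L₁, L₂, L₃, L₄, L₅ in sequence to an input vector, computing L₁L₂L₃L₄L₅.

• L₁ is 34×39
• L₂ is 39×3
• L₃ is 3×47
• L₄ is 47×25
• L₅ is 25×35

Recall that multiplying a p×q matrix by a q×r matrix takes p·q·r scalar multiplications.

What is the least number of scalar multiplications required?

13698

Adjacent pairs: L₁L₂ = 34·39·3 = 3978; L₂L₃ = 39·3·47 = 5499; L₃L₄ = 3·47·25 = 3525; L₄L₅ = 47·25·35 = 41125.
Length 3: L₁..L₃: k=1: 0+5499+34·39·47=67821; k=2: 3978+0+34·3·47=8772 → min 8772 | L₂..L₄: k=2: 0+3525+39·3·25=6450; k=3: 5499+0+39·47·25=51324 → min 6450 | L₃..L₅: k=3: 0+41125+3·47·35=46060; k=4: 3525+0+3·25·35=6150 → min 6150.
Length 4: L₁..L₄: k=1: 0+6450+34·39·25=39600; k=2: 3978+3525+34·3·25=10053; k=3: 8772+0+34·47·25=48722 → min 10053 | L₂..L₅: k=2: 0+6150+39·3·35=10245; k=3: 5499+41125+39·47·35=110779; k=4: 6450+0+39·25·35=40575 → min 10245.
Length 5: L₁..L₅: k=1: 0+10245+34·39·35=56655; k=2: 3978+6150+34·3·35=13698; k=3: 8772+41125+34·47·35=105827; k=4: 10053+0+34·25·35=39803 → min 13698.
Optimal order: ((L₁L₂)((L₃L₄)L₅)) with cost 13698.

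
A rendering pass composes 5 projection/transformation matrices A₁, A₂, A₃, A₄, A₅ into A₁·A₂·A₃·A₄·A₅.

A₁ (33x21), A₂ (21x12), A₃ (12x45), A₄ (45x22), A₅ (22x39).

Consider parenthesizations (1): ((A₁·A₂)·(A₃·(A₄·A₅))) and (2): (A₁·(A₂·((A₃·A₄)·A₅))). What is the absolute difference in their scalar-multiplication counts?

24399

Order (1) = ((A₁·A₂)·(A₃·(A₄·A₅))): (A₁·A₂): 33×21 by 21×12 → 33×12, cost 33·21·12 = 8316; (A₄·A₅): 45×22 by 22×39 → 45×39, cost 45·22·39 = 38610; (A₃·(A₄·A₅)): 12×45 by 45×39 → 12×39, cost 12·45·39 = 21060; cumulative 59670; ((A₁·A₂)·(A₃·(A₄·A₅))): 33×12 by 12×39 → 33×39, cost 33·12·39 = 15444; cumulative 83430. Total 83430.
Order (2) = (A₁·(A₂·((A₃·A₄)·A₅))): (A₃·A₄): 12×45 by 45×22 → 12×22, cost 12·45·22 = 11880; ((A₃·A₄)·A₅): 12×22 by 22×39 → 12×39, cost 12·22·39 = 10296; cumulative 22176; (A₂·((A₃·A₄)·A₅)): 21×12 by 12×39 → 21×39, cost 21·12·39 = 9828; cumulative 32004; (A₁·(A₂·((A₃·A₄)·A₅))): 33×21 by 21×39 → 33×39, cost 33·21·39 = 27027; cumulative 59031. Total 59031.
Difference: |83430 − 59031| = 24399.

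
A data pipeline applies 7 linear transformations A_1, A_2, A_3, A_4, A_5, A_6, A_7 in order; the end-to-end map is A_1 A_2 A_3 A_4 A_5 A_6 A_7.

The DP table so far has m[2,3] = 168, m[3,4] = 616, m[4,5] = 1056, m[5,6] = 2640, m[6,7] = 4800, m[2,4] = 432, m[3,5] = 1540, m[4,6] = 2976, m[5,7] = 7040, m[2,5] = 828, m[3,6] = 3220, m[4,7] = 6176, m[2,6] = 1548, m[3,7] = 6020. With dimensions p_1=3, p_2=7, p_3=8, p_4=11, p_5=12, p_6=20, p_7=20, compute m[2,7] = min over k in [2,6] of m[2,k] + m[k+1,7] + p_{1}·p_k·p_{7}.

m[2,7] = min over k∈[2,6] of m[2,k]+m[k+1,7]+p_{1}·p_k·p_{7}.
k=2: 0 + 6020 + 3·7·20 = 6440; k=3: 168 + 6176 + 3·8·20 = 6824; k=4: 432 + 7040 + 3·11·20 = 8132; k=5: 828 + 4800 + 3·12·20 = 6348; k=6: 1548 + 0 + 3·20·20 = 2748.
Minimum: 2748 at k=6.

2748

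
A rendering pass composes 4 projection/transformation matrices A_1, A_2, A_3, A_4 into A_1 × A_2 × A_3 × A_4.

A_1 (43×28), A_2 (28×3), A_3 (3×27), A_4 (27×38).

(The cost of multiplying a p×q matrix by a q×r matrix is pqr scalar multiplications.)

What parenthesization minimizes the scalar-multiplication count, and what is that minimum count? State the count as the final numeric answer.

11592

Adjacent pairs: A_1A_2 = 43·28·3 = 3612; A_2A_3 = 28·3·27 = 2268; A_3A_4 = 3·27·38 = 3078.
Length 3: A_1..A_3: k=1: 0+2268+43·28·27=34776; k=2: 3612+0+43·3·27=7095 → min 7095 | A_2..A_4: k=2: 0+3078+28·3·38=6270; k=3: 2268+0+28·27·38=30996 → min 6270.
Length 4: A_1..A_4: k=1: 0+6270+43·28·38=52022; k=2: 3612+3078+43·3·38=11592; k=3: 7095+0+43·27·38=51213 → min 11592.
Optimal parenthesization: ((A_1 × A_2) × (A_3 × A_4)) with cost 11592.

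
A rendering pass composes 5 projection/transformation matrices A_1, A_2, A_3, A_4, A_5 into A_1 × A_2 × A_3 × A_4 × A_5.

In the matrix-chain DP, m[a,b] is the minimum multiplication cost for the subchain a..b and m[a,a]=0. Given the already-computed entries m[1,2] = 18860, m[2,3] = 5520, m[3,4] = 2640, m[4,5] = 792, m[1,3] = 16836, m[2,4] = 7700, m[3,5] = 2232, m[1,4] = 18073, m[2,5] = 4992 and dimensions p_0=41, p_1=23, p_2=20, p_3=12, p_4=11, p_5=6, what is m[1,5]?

10650

m[1,5] = min over k∈[1,4] of m[1,k]+m[k+1,5]+p_{0}·p_k·p_{5}.
k=1: 0 + 4992 + 41·23·6 = 10650; k=2: 18860 + 2232 + 41·20·6 = 26012; k=3: 16836 + 792 + 41·12·6 = 20580; k=4: 18073 + 0 + 41·11·6 = 20779.
Minimum: 10650 at k=1.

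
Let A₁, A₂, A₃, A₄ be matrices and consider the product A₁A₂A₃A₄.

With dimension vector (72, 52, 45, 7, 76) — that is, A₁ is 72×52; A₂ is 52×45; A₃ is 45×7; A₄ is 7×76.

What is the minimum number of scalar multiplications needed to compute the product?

Adjacent pairs: A₁A₂ = 72·52·45 = 168480; A₂A₃ = 52·45·7 = 16380; A₃A₄ = 45·7·76 = 23940.
Length 3: A₁..A₃: k=1: 0+16380+72·52·7=42588; k=2: 168480+0+72·45·7=191160 → min 42588 | A₂..A₄: k=2: 0+23940+52·45·76=201780; k=3: 16380+0+52·7·76=44044 → min 44044.
Length 4: A₁..A₄: k=1: 0+44044+72·52·76=328588; k=2: 168480+23940+72·45·76=438660; k=3: 42588+0+72·7·76=80892 → min 80892.
Optimal order: ((A₁(A₂A₃))A₄) with cost 80892.

80892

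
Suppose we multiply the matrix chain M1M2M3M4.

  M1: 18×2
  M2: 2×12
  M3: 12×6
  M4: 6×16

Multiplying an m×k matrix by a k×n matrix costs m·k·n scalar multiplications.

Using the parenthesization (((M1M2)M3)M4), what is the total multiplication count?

(M1M2): 18×2 by 2×12 → 18×12, cost 18·2·12 = 432
((M1M2)M3): 18×12 by 12×6 → 18×6, cost 18·12·6 = 1296; cumulative 1728
(((M1M2)M3)M4): 18×6 by 6×16 → 18×16, cost 18·6·16 = 1728; cumulative 3456
Total: 3456 scalar multiplications.

3456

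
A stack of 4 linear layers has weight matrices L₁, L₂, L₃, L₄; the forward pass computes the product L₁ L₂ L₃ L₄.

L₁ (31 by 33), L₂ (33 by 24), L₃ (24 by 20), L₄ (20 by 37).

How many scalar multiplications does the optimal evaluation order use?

59240

Adjacent pairs: L₁L₂ = 31·33·24 = 24552; L₂L₃ = 33·24·20 = 15840; L₃L₄ = 24·20·37 = 17760.
Length 3: L₁..L₃: k=1: 0+15840+31·33·20=36300; k=2: 24552+0+31·24·20=39432 → min 36300 | L₂..L₄: k=2: 0+17760+33·24·37=47064; k=3: 15840+0+33·20·37=40260 → min 40260.
Length 4: L₁..L₄: k=1: 0+40260+31·33·37=78111; k=2: 24552+17760+31·24·37=69840; k=3: 36300+0+31·20·37=59240 → min 59240.
Optimal order: ((L₁ (L₂ L₃)) L₄) with cost 59240.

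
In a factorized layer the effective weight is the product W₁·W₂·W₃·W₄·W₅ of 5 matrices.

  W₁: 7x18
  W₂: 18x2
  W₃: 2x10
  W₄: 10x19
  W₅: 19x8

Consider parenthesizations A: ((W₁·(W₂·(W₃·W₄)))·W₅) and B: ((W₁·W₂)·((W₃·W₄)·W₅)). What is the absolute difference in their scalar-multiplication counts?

Order A = ((W₁·(W₂·(W₃·W₄)))·W₅): (W₃·W₄): 2×10 by 10×19 → 2×19, cost 2·10·19 = 380; (W₂·(W₃·W₄)): 18×2 by 2×19 → 18×19, cost 18·2·19 = 684; cumulative 1064; (W₁·(W₂·(W₃·W₄))): 7×18 by 18×19 → 7×19, cost 7·18·19 = 2394; cumulative 3458; ((W₁·(W₂·(W₃·W₄)))·W₅): 7×19 by 19×8 → 7×8, cost 7·19·8 = 1064; cumulative 4522. Total 4522.
Order B = ((W₁·W₂)·((W₃·W₄)·W₅)): (W₁·W₂): 7×18 by 18×2 → 7×2, cost 7·18·2 = 252; (W₃·W₄): 2×10 by 10×19 → 2×19, cost 2·10·19 = 380; ((W₃·W₄)·W₅): 2×19 by 19×8 → 2×8, cost 2·19·8 = 304; cumulative 684; ((W₁·W₂)·((W₃·W₄)·W₅)): 7×2 by 2×8 → 7×8, cost 7·2·8 = 112; cumulative 1048. Total 1048.
Difference: |4522 − 1048| = 3474.

3474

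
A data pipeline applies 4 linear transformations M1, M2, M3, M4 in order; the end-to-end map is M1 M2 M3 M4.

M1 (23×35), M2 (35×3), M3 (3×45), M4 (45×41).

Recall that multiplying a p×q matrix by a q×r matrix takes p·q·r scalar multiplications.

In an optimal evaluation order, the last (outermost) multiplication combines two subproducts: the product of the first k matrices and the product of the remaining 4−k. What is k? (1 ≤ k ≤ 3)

Adjacent pairs: M1M2 = 23·35·3 = 2415; M2M3 = 35·3·45 = 4725; M3M4 = 3·45·41 = 5535.
Length 3: M1..M3: k=1: 0+4725+23·35·45=40950; k=2: 2415+0+23·3·45=5520 → min 5520 | M2..M4: k=2: 0+5535+35·3·41=9840; k=3: 4725+0+35·45·41=69300 → min 9840.
Top-level splits: k=1: (M1..M1)·(M2..M4) → 0+9840+23·35·41 = 42845; k=2: (M1..M2)·(M3..M4) → 2415+5535+23·3·41 = 10779; k=3: (M1..M3)·(M4..M4) → 5520+0+23·45·41 = 47955.
Best split is after M2, i.e. k = 2.

2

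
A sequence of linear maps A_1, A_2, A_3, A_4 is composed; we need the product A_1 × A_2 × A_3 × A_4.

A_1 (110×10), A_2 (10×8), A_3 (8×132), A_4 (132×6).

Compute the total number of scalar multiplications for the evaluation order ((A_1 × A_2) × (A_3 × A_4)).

20416

(A_1 × A_2): 110×10 by 10×8 → 110×8, cost 110·10·8 = 8800
(A_3 × A_4): 8×132 by 132×6 → 8×6, cost 8·132·6 = 6336
((A_1 × A_2) × (A_3 × A_4)): 110×8 by 8×6 → 110×6, cost 110·8·6 = 5280; cumulative 20416
Total: 20416 scalar multiplications.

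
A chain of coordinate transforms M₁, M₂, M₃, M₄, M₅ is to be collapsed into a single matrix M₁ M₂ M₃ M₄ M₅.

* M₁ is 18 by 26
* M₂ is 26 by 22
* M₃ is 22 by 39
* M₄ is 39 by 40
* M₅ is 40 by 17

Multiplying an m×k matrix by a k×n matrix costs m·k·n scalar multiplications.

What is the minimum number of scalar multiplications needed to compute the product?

Adjacent pairs: M₁M₂ = 18·26·22 = 10296; M₂M₃ = 26·22·39 = 22308; M₃M₄ = 22·39·40 = 34320; M₄M₅ = 39·40·17 = 26520.
Length 3: M₁..M₃: k=1: 0+22308+18·26·39=40560; k=2: 10296+0+18·22·39=25740 → min 25740 | M₂..M₄: k=2: 0+34320+26·22·40=57200; k=3: 22308+0+26·39·40=62868 → min 57200 | M₃..M₅: k=3: 0+26520+22·39·17=41106; k=4: 34320+0+22·40·17=49280 → min 41106.
Length 4: M₁..M₄: k=1: 0+57200+18·26·40=75920; k=2: 10296+34320+18·22·40=60456; k=3: 25740+0+18·39·40=53820 → min 53820 | M₂..M₅: k=2: 0+41106+26·22·17=50830; k=3: 22308+26520+26·39·17=66066; k=4: 57200+0+26·40·17=74880 → min 50830.
Length 5: M₁..M₅: k=1: 0+50830+18·26·17=58786; k=2: 10296+41106+18·22·17=58134; k=3: 25740+26520+18·39·17=64194; k=4: 53820+0+18·40·17=66060 → min 58134.
Optimal order: ((M₁ M₂) (M₃ (M₄ M₅))) with cost 58134.

58134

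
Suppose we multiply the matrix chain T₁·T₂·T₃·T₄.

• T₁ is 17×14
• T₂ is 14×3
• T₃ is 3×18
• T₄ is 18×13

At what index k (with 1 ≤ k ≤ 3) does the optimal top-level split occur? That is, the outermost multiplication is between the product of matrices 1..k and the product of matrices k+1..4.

Adjacent pairs: T₁T₂ = 17·14·3 = 714; T₂T₃ = 14·3·18 = 756; T₃T₄ = 3·18·13 = 702.
Length 3: T₁..T₃: k=1: 0+756+17·14·18=5040; k=2: 714+0+17·3·18=1632 → min 1632 | T₂..T₄: k=2: 0+702+14·3·13=1248; k=3: 756+0+14·18·13=4032 → min 1248.
Top-level splits: k=1: (T₁..T₁)·(T₂..T₄) → 0+1248+17·14·13 = 4342; k=2: (T₁..T₂)·(T₃..T₄) → 714+702+17·3·13 = 2079; k=3: (T₁..T₃)·(T₄..T₄) → 1632+0+17·18·13 = 5610.
Best split is after T₂, i.e. k = 2.

2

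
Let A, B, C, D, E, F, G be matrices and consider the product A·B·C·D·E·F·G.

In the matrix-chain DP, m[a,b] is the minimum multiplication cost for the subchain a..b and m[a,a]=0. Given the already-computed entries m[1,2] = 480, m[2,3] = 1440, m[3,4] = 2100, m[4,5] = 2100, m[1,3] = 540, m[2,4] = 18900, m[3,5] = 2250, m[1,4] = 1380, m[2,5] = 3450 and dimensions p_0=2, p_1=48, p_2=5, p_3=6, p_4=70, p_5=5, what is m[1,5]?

2080

m[1,5] = min over k∈[1,4] of m[1,k]+m[k+1,5]+p_{0}·p_k·p_{5}.
k=1: 0 + 3450 + 2·48·5 = 3930; k=2: 480 + 2250 + 2·5·5 = 2780; k=3: 540 + 2100 + 2·6·5 = 2700; k=4: 1380 + 0 + 2·70·5 = 2080.
Minimum: 2080 at k=4.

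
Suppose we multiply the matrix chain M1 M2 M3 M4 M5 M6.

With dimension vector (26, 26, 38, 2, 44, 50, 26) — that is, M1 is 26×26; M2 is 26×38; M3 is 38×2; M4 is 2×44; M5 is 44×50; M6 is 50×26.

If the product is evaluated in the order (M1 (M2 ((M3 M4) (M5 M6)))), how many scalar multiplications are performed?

147280

(M3 M4): 38×2 by 2×44 → 38×44, cost 38·2·44 = 3344
(M5 M6): 44×50 by 50×26 → 44×26, cost 44·50·26 = 57200
((M3 M4) (M5 M6)): 38×44 by 44×26 → 38×26, cost 38·44·26 = 43472; cumulative 104016
(M2 ((M3 M4) (M5 M6))): 26×38 by 38×26 → 26×26, cost 26·38·26 = 25688; cumulative 129704
(M1 (M2 ((M3 M4) (M5 M6)))): 26×26 by 26×26 → 26×26, cost 26·26·26 = 17576; cumulative 147280
Total: 147280 scalar multiplications.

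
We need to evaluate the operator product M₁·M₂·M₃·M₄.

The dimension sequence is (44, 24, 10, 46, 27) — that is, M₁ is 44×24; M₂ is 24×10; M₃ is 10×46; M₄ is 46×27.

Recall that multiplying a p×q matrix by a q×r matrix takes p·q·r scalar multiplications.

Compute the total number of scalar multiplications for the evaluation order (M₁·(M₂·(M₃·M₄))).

47412

(M₃·M₄): 10×46 by 46×27 → 10×27, cost 10·46·27 = 12420
(M₂·(M₃·M₄)): 24×10 by 10×27 → 24×27, cost 24·10·27 = 6480; cumulative 18900
(M₁·(M₂·(M₃·M₄))): 44×24 by 24×27 → 44×27, cost 44·24·27 = 28512; cumulative 47412
Total: 47412 scalar multiplications.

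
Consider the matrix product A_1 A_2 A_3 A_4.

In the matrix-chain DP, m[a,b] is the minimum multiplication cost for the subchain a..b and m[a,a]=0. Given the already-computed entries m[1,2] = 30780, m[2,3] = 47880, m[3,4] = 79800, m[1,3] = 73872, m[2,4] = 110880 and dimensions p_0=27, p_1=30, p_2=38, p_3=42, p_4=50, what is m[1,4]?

130572

m[1,4] = min over k∈[1,3] of m[1,k]+m[k+1,4]+p_{0}·p_k·p_{4}.
k=1: 0 + 110880 + 27·30·50 = 151380; k=2: 30780 + 79800 + 27·38·50 = 161880; k=3: 73872 + 0 + 27·42·50 = 130572.
Minimum: 130572 at k=3.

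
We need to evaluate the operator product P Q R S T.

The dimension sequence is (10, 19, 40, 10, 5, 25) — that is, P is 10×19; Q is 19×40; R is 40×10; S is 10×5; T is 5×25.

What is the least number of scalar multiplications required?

8000

Adjacent pairs: PQ = 10·19·40 = 7600; QR = 19·40·10 = 7600; RS = 40·10·5 = 2000; ST = 10·5·25 = 1250.
Length 3: P..R: k=1: 0+7600+10·19·10=9500; k=2: 7600+0+10·40·10=11600 → min 9500 | Q..S: k=2: 0+2000+19·40·5=5800; k=3: 7600+0+19·10·5=8550 → min 5800 | R..T: k=3: 0+1250+40·10·25=11250; k=4: 2000+0+40·5·25=7000 → min 7000.
Length 4: P..S: k=1: 0+5800+10·19·5=6750; k=2: 7600+2000+10·40·5=11600; k=3: 9500+0+10·10·5=10000 → min 6750 | Q..T: k=2: 0+7000+19·40·25=26000; k=3: 7600+1250+19·10·25=13600; k=4: 5800+0+19·5·25=8175 → min 8175.
Length 5: P..T: k=1: 0+8175+10·19·25=12925; k=2: 7600+7000+10·40·25=24600; k=3: 9500+1250+10·10·25=13250; k=4: 6750+0+10·5·25=8000 → min 8000.
Optimal order: ((P (Q (R S))) T) with cost 8000.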